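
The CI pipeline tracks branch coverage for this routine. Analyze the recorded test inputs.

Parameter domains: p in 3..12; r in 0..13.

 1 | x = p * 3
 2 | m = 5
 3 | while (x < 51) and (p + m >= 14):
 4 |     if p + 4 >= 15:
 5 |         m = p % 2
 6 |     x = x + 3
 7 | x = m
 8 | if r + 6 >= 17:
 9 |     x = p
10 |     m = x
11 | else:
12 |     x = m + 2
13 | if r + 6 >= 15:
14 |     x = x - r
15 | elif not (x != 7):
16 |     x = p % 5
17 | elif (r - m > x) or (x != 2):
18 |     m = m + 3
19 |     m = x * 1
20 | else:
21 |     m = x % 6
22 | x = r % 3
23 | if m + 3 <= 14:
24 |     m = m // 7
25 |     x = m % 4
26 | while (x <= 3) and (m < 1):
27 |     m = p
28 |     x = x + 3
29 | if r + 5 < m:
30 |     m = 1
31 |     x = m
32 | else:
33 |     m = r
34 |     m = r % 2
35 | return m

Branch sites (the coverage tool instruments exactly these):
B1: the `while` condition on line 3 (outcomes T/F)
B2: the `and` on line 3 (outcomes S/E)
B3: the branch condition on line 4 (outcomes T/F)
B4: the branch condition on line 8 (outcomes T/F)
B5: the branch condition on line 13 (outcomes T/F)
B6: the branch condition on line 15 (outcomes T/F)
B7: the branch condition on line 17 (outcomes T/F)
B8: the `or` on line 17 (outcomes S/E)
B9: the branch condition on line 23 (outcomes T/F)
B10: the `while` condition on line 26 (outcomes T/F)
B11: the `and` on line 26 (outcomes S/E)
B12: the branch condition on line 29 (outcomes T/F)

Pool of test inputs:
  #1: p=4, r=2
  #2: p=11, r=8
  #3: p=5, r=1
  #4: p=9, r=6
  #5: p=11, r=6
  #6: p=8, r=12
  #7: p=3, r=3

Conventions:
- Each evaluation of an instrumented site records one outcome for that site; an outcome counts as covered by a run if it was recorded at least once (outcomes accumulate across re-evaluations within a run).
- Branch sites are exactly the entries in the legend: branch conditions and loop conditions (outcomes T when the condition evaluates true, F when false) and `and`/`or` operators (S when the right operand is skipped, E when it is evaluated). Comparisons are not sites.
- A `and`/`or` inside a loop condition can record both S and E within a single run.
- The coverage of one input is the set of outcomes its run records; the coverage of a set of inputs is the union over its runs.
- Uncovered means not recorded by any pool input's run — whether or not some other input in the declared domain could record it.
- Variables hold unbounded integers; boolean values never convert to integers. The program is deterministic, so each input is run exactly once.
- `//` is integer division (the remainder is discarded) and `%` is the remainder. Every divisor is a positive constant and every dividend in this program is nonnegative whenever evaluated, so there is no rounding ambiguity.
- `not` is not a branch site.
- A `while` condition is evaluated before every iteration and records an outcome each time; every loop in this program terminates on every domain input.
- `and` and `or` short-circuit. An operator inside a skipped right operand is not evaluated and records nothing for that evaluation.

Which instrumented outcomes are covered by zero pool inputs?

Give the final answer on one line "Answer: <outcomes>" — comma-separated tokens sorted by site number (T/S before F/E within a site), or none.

run #1 (p=4, r=2) records B1=F, B2=E, B4=F, B5=F, B6=T, B9=T, B10=T, B10=F, B11=E, B12=F
run #2 (p=11, r=8) records B1=T, B1=F, B2=E, B3=T, B4=F, B5=F, B6=F, B7=T, B8=S, B9=T, B10=T, B10=F, B11=E, B12=F
run #3 (p=5, r=1) records B1=F, B2=E, B4=F, B5=F, B6=T, B9=T, B10=T, B10=F, B11=E, B12=F
run #4 (p=9, r=6) records B1=T, B1=F, B2=S, B2=E, B3=F, B4=F, B5=F, B6=T, B9=T, B10=T, B10=F, B11=E, B12=F
run #5 (p=11, r=6) records B1=T, B1=F, B2=E, B3=T, B4=F, B5=F, B6=F, B7=T, B8=S, B9=T, B10=T, B10=F, B11=E, B12=F
run #6 (p=8, r=12) records B1=F, B2=E, B4=T, B5=T, B9=T, B10=F, B11=E, B12=F
run #7 (p=3, r=3) records B1=F, B2=E, B4=F, B5=F, B6=T, B9=T, B10=T, B10=F, B11=E, B12=F
union over the pool: B1=T, B1=F, B2=S, B2=E, B3=T, B3=F, B4=T, B4=F, B5=T, B5=F, B6=T, B6=F, B7=T, B8=S, B9=T, B10=T, B10=F, B11=E, B12=F
uncovered (5 of 24): B7=F, B8=E, B9=F, B11=S, B12=T

Answer: B7=F, B8=E, B9=F, B11=S, B12=T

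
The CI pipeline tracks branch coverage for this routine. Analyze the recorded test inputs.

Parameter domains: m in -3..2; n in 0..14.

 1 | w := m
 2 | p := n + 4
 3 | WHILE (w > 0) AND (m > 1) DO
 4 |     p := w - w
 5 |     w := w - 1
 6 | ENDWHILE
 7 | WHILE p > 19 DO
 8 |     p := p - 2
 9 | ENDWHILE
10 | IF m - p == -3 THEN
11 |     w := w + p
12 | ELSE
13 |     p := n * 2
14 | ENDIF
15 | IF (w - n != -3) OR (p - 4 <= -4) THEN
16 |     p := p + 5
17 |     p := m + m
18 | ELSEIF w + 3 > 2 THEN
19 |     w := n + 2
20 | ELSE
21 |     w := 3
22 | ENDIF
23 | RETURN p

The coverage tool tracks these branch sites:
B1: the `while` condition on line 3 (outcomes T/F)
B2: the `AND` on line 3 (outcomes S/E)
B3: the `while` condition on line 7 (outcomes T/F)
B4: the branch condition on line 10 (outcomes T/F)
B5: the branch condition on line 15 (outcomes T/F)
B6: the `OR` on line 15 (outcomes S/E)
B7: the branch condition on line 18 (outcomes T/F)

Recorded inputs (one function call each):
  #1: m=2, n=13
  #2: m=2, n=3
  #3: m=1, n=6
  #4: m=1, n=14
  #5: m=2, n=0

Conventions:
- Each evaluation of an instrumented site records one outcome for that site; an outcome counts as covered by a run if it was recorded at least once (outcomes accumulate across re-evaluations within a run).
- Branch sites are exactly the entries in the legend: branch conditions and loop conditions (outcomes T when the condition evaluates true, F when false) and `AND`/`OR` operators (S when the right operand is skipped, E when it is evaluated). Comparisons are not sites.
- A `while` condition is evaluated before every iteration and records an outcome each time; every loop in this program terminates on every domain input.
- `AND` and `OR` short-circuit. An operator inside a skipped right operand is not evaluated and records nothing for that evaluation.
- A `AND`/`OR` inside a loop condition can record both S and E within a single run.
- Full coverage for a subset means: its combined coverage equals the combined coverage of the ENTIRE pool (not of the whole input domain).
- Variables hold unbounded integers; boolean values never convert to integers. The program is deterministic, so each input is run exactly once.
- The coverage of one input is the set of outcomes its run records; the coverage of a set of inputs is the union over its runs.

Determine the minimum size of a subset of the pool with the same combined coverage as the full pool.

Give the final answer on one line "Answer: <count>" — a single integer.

run #1 (m=2, n=13) runs B2->E, B1->T, B2->E, B1->T, B2->S, B1->F, B3->F, B4->F, B6->S, B5->T; records B1=T, B1=F, B2=S, B2=E, B3=F, B4=F, B5=T, B6=S
run #2 (m=2, n=3) runs B2->E, B1->T, B2->E, B1->T, B2->S, B1->F, B3->F, B4->F, B6->E, B5->F, B7->T; records B1=T, B1=F, B2=S, B2=E, B3=F, B4=F, B5=F, B6=E, B7=T
run #3 (m=1, n=6) runs B2->E, B1->F, B3->F, B4->F, B6->S, B5->T; records B1=F, B2=E, B3=F, B4=F, B5=T, B6=S
run #4 (m=1, n=14) runs B2->E, B1->F, B3->F, B4->F, B6->S, B5->T; records B1=F, B2=E, B3=F, B4=F, B5=T, B6=S
run #5 (m=2, n=0) runs B2->E, B1->T, B2->E, B1->T, B2->S, B1->F, B3->F, B4->F, B6->S, B5->T; records B1=T, B1=F, B2=S, B2=E, B3=F, B4=F, B5=T, B6=S
union over all inputs: B1=T, B1=F, B2=S, B2=E, B3=F, B4=F, B5=T, B5=F, B6=S, B6=E, B7=T (11 outcomes)
every size-1 subset falls short of the 11 outcomes (best: 9/11)
the canonical winner is {1, 2}: size 2, full 11-outcome coverage, earliest index list among size-2 covers

Answer: 2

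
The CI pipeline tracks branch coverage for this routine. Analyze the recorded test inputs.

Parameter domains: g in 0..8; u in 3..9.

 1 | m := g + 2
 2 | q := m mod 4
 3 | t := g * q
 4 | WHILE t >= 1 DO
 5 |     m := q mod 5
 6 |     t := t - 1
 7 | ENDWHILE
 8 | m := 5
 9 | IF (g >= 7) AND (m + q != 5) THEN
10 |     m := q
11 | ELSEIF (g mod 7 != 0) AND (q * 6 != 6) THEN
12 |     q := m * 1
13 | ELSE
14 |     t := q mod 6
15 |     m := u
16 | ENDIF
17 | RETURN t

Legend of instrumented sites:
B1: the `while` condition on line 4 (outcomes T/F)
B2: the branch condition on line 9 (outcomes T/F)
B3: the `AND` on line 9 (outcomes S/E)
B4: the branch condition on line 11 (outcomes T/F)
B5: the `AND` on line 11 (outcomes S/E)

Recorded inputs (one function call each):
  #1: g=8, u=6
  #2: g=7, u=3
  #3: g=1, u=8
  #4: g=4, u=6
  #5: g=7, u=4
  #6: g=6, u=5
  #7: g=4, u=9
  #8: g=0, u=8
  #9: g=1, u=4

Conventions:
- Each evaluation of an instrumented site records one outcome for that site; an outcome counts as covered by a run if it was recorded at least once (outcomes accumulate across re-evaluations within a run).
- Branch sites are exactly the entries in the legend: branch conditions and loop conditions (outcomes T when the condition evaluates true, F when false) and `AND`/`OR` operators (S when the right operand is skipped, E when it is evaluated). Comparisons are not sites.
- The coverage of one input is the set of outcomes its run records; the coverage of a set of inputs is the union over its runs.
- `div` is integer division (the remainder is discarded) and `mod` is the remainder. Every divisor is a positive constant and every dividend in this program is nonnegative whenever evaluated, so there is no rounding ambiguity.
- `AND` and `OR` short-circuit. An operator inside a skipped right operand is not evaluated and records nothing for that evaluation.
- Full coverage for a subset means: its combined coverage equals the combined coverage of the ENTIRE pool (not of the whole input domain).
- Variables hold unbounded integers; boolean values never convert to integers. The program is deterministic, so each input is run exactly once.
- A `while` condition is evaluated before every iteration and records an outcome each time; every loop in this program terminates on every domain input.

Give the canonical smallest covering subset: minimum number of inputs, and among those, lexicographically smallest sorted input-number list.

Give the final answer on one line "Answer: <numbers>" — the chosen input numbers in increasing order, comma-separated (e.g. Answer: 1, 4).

#1 (g=8, u=6) -> B1->T, B1->T, B1->T, B1->T, B1->T, B1->T, B1->T, B1->T, B1->T, B1->T, B1->T, B1->T, B1->T, B1->T, ...; covered: B1=T, B1=F, B2=T, B3=E
#2 (g=7, u=3) -> B1->T, B1->T, B1->T, B1->T, B1->T, B1->T, B1->T, B1->F, B3->E, B2->T; covered: B1=T, B1=F, B2=T, B3=E
#3 (g=1, u=8) -> B1->T, B1->T, B1->T, B1->F, B3->S, B2->F, B5->E, B4->T; covered: B1=T, B1=F, B2=F, B3=S, B4=T, B5=E
#4 (g=4, u=6) -> B1->T, B1->T, B1->T, B1->T, B1->T, B1->T, B1->T, B1->T, B1->F, B3->S, B2->F, B5->E, B4->T; covered: B1=T, B1=F, B2=F, B3=S, B4=T, B5=E
#5 (g=7, u=4) -> B1->T, B1->T, B1->T, B1->T, B1->T, B1->T, B1->T, B1->F, B3->E, B2->T; covered: B1=T, B1=F, B2=T, B3=E
#6 (g=6, u=5) -> B1->F, B3->S, B2->F, B5->E, B4->T; covered: B1=F, B2=F, B3=S, B4=T, B5=E
#7 (g=4, u=9) -> B1->T, B1->T, B1->T, B1->T, B1->T, B1->T, B1->T, B1->T, B1->F, B3->S, B2->F, B5->E, B4->T; covered: B1=T, B1=F, B2=F, B3=S, B4=T, B5=E
#8 (g=0, u=8) -> B1->F, B3->S, B2->F, B5->S, B4->F; covered: B1=F, B2=F, B3=S, B4=F, B5=S
#9 (g=1, u=4) -> B1->T, B1->T, B1->T, B1->F, B3->S, B2->F, B5->E, B4->T; covered: B1=T, B1=F, B2=F, B3=S, B4=T, B5=E
pool-wide coverage (10 outcomes): B1=T, B1=F, B2=T, B2=F, B3=S, B3=E, B4=T, B4=F, B5=S, B5=E
no size-1 subset reaches all 10 outcomes (best union: 6/10)
no size-2 subset reaches all 10 outcomes (best union: 8/10)
size 3: inputs {1, 3, 8} cover all 10 outcomes, and no lexicographically smaller subset of this size does

Answer: 1, 3, 8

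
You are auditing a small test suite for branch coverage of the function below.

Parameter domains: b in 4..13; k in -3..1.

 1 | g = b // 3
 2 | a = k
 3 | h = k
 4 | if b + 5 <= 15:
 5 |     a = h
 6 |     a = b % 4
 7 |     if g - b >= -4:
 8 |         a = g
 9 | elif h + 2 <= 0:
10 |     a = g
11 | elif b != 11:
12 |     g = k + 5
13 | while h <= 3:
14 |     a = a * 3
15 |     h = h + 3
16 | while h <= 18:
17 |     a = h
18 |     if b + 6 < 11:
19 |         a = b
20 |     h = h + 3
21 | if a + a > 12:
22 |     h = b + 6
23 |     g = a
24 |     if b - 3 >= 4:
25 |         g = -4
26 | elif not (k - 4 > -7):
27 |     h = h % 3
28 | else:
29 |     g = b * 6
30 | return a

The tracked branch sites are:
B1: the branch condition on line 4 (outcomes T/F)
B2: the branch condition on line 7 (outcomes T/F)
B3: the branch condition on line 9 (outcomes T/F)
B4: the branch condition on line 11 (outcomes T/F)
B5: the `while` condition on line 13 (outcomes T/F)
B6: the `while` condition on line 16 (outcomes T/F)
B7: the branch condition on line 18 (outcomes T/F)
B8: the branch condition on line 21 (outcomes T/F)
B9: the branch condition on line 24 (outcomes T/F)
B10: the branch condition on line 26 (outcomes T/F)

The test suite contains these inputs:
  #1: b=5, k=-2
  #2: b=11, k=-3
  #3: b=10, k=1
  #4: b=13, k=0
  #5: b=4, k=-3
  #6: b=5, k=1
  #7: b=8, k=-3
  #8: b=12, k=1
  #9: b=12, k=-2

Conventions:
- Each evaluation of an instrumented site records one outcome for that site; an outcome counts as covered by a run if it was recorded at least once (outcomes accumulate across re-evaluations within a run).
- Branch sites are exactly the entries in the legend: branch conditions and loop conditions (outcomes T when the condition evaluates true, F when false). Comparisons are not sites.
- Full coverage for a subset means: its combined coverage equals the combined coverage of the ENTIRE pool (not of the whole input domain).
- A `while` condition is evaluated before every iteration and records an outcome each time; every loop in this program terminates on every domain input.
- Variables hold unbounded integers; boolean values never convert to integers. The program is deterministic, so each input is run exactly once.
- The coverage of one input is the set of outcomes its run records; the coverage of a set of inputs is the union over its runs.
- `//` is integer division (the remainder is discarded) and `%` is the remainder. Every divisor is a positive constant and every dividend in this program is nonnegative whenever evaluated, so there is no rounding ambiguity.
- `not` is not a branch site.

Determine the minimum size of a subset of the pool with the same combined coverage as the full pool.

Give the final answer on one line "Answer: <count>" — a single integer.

run #1 (b=5, k=-2) runs B1->T, B2->T, B5->T, B5->T, B5->F, B6->T, B7->F, B6->T, B7->F, B6->T, B7->F, B6->T, B7->F, B6->T, ...; records B1=T, B2=T, B5=T, B5=F, B6=T, B6=F, B7=F, B8=T, B9=F
run #2 (b=11, k=-3) runs B1->F, B3->T, B5->T, B5->T, B5->T, B5->F, B6->T, B7->F, B6->T, B7->F, B6->T, B7->F, B6->T, B7->F, ...; records B1=F, B3=T, B5=T, B5=F, B6=T, B6=F, B7=F, B8=T, B9=T
run #3 (b=10, k=1) runs B1->T, B2->F, B5->T, B5->F, B6->T, B7->F, B6->T, B7->F, B6->T, B7->F, B6->T, B7->F, B6->T, B7->F, ...; records B1=T, B2=F, B5=T, B5=F, B6=T, B6=F, B7=F, B8=T, B9=T
run #4 (b=13, k=0) runs B1->F, B3->F, B4->T, B5->T, B5->T, B5->F, B6->T, B7->F, B6->T, B7->F, B6->T, B7->F, B6->T, B7->F, ...; records B1=F, B3=F, B4=T, B5=T, B5=F, B6=T, B6=F, B7=F, B8=T, B9=T
run #5 (b=4, k=-3) runs B1->T, B2->T, B5->T, B5->T, B5->T, B5->F, B6->T, B7->T, B6->T, B7->T, B6->T, B7->T, B6->T, B7->T, ...; records B1=T, B2=T, B5=T, B5=F, B6=T, B6=F, B7=T, B8=F, B10=T
run #6 (b=5, k=1) runs B1->T, B2->T, B5->T, B5->F, B6->T, B7->F, B6->T, B7->F, B6->T, B7->F, B6->T, B7->F, B6->T, B7->F, ...; records B1=T, B2=T, B5=T, B5=F, B6=T, B6=F, B7=F, B8=T, B9=F
run #7 (b=8, k=-3) runs B1->T, B2->F, B5->T, B5->T, B5->T, B5->F, B6->T, B7->F, B6->T, B7->F, B6->T, B7->F, B6->T, B7->F, ...; records B1=T, B2=F, B5=T, B5=F, B6=T, B6=F, B7=F, B8=T, B9=T
run #8 (b=12, k=1) runs B1->F, B3->F, B4->T, B5->T, B5->F, B6->T, B7->F, B6->T, B7->F, B6->T, B7->F, B6->T, B7->F, B6->T, ...; records B1=F, B3=F, B4=T, B5=T, B5=F, B6=T, B6=F, B7=F, B8=T, B9=T
run #9 (b=12, k=-2) runs B1->F, B3->T, B5->T, B5->T, B5->F, B6->T, B7->F, B6->T, B7->F, B6->T, B7->F, B6->T, B7->F, B6->T, ...; records B1=F, B3=T, B5=T, B5=F, B6=T, B6=F, B7=F, B8=T, B9=T
together the pool reaches 18 outcomes: B1=T, B1=F, B2=T, B2=F, B3=T, B3=F, B4=T, B5=T, B5=F, B6=T, B6=F, B7=T, B7=F, B8=T, B8=F, B9=T, B9=F, B10=T
size 1 is not enough: best union over all size-1 subsets is 10/18
size 2 is not enough: best union over all size-2 subsets is 15/18
size 3 is not enough: best union over all size-3 subsets is 16/18
size 4 is not enough: best union over all size-4 subsets is 17/18
the canonical winner is {1, 2, 3, 4, 5}: size 5, full 18-outcome coverage, earliest index list among size-5 covers

Answer: 5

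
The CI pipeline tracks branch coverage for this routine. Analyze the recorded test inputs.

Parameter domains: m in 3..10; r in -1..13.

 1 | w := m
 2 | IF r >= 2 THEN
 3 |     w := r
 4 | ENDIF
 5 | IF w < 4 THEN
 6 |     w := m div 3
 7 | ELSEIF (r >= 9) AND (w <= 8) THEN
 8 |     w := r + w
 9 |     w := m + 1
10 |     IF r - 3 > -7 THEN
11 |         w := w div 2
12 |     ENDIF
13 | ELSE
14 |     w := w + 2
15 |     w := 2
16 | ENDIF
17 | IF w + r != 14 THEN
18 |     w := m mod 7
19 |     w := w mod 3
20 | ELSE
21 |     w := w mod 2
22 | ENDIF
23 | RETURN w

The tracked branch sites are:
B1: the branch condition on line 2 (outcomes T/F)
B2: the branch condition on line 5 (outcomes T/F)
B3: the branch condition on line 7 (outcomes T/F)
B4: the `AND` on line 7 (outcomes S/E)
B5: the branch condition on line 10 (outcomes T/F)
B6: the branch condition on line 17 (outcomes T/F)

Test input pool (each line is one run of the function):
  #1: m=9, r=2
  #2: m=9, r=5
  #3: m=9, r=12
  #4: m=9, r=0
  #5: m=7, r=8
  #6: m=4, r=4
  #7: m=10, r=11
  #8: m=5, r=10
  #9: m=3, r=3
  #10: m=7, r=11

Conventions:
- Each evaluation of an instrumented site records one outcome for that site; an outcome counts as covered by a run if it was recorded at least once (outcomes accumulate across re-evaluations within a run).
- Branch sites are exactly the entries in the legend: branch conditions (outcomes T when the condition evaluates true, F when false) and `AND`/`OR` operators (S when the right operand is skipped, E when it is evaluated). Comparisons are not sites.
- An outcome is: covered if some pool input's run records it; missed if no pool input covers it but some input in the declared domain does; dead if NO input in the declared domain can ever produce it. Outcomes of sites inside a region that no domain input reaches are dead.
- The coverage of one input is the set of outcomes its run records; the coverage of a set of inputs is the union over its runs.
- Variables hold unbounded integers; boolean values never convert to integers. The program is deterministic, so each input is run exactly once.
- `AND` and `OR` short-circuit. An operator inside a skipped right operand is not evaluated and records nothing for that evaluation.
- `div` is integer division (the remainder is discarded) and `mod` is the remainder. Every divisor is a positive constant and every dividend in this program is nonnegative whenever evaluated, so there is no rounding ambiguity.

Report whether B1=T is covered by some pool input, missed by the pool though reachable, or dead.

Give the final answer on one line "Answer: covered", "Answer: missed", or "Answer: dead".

B1=T is recorded by pool input(s) 1, 2, 3, 5, 6, 7, 8, 9, 10 -> covered

Answer: covered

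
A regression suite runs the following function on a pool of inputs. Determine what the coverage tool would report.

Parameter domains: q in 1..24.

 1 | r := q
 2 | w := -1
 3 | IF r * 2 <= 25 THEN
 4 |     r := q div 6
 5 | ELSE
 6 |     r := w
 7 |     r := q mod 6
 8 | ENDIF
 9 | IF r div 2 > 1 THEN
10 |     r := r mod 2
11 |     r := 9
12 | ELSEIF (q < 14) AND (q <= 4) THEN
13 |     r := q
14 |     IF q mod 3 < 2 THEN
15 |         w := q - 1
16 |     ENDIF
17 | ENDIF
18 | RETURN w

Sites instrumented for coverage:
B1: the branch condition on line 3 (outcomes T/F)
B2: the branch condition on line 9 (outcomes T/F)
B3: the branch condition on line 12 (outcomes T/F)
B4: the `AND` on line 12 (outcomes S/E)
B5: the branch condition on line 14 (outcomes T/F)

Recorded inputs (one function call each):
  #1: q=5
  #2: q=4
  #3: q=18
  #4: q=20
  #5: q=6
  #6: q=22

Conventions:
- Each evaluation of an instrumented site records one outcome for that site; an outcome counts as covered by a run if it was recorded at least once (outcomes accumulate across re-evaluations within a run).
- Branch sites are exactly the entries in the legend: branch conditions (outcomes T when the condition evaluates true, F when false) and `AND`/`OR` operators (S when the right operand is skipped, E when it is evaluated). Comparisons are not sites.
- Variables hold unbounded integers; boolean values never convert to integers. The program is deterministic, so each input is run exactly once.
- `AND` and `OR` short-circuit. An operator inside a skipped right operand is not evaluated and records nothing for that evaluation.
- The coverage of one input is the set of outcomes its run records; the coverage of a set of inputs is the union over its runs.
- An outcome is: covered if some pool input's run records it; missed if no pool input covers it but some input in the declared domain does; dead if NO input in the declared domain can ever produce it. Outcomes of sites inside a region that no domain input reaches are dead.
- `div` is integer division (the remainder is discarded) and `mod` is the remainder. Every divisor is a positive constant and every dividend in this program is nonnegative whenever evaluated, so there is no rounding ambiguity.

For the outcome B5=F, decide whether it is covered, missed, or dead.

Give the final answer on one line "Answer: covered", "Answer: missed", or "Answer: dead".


no pool input records B5=F
but domain input (q=2) does record it -> reachable, so missed
Answer: missed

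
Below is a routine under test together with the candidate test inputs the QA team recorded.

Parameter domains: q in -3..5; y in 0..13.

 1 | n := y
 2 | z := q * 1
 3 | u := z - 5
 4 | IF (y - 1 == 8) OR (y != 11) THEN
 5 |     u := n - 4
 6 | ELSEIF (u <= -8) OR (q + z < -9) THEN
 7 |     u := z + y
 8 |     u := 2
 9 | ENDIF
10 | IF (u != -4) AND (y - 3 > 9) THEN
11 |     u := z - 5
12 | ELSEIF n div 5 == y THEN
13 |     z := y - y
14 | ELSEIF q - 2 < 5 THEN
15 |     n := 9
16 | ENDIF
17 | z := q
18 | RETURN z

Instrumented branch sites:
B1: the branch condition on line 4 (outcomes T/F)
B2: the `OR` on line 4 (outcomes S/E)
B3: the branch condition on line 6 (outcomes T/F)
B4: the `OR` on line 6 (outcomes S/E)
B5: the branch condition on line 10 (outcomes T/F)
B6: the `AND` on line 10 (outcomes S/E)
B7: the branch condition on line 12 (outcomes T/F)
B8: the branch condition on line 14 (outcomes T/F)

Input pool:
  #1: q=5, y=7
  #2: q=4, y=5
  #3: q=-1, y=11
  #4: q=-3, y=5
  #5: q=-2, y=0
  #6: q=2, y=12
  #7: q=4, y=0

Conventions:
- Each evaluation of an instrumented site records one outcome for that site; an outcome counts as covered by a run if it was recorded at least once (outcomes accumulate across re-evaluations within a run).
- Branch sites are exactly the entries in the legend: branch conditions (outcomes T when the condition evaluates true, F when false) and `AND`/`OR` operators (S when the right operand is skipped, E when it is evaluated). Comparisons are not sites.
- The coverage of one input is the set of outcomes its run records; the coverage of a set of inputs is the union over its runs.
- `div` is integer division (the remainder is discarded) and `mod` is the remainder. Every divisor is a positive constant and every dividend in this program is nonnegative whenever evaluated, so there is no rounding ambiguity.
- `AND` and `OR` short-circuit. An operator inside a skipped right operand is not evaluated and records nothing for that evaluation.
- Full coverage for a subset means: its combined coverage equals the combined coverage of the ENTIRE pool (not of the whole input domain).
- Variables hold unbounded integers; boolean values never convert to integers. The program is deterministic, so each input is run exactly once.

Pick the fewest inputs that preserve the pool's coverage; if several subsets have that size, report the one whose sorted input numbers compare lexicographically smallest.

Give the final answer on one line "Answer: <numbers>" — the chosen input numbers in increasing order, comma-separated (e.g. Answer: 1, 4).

input #1, q=5, y=7: events B2->E, B1->T, B6->E, B5->F, B7->F, B8->T; outcomes B1=T, B2=E, B5=F, B6=E, B7=F, B8=T
input #2, q=4, y=5: events B2->E, B1->T, B6->E, B5->F, B7->F, B8->T; outcomes B1=T, B2=E, B5=F, B6=E, B7=F, B8=T
input #3, q=-1, y=11: events B2->E, B1->F, B4->E, B3->F, B6->E, B5->F, B7->F, B8->T; outcomes B1=F, B2=E, B3=F, B4=E, B5=F, B6=E, B7=F, B8=T
input #4, q=-3, y=5: events B2->E, B1->T, B6->E, B5->F, B7->F, B8->T; outcomes B1=T, B2=E, B5=F, B6=E, B7=F, B8=T
input #5, q=-2, y=0: events B2->E, B1->T, B6->S, B5->F, B7->T; outcomes B1=T, B2=E, B5=F, B6=S, B7=T
input #6, q=2, y=12: events B2->E, B1->T, B6->E, B5->F, B7->F, B8->T; outcomes B1=T, B2=E, B5=F, B6=E, B7=F, B8=T
input #7, q=4, y=0: events B2->E, B1->T, B6->S, B5->F, B7->T; outcomes B1=T, B2=E, B5=F, B6=S, B7=T
union over all inputs: B1=T, B1=F, B2=E, B3=F, B4=E, B5=F, B6=S, B6=E, B7=T, B7=F, B8=T (11 outcomes)
no size-1 subset reaches all 11 outcomes (best union: 8/11)
inputs {3, 5} (size 2) cover everything; no size-2 subset with a lexicographically smaller index list covers all 11

Answer: 3, 5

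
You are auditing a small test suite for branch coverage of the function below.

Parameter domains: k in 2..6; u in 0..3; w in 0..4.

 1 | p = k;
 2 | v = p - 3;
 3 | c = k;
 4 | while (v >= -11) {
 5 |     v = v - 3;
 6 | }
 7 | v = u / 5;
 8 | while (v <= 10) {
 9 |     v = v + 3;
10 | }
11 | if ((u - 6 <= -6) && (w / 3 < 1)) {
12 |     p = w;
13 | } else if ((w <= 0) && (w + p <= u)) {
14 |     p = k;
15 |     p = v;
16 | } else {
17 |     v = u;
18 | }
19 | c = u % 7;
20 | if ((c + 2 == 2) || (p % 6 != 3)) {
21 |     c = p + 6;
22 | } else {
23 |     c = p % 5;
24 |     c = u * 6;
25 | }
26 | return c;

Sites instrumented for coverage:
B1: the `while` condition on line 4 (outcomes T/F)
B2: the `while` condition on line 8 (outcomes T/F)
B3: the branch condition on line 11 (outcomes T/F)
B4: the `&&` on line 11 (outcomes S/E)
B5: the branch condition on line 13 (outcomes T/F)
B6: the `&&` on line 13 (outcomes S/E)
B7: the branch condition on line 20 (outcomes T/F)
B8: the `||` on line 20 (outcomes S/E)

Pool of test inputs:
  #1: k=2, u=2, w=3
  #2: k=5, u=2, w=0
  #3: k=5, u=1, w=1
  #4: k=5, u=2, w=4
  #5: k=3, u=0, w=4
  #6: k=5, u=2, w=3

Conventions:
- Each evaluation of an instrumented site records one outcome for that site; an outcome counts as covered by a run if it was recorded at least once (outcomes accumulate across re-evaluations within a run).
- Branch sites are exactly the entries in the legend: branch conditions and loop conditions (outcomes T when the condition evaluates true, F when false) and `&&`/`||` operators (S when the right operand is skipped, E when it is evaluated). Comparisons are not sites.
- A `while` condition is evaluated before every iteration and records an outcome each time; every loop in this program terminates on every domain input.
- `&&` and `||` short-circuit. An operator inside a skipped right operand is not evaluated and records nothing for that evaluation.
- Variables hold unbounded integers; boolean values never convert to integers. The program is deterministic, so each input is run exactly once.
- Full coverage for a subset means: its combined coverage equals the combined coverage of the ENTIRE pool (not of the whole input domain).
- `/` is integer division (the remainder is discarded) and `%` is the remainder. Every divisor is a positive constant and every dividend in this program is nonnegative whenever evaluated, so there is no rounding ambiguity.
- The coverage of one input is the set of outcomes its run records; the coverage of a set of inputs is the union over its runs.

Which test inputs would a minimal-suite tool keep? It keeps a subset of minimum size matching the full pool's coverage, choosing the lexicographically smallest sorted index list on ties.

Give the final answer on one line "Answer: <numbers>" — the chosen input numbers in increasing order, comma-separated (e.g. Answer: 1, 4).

test 1 (k=2, u=2, w=3) hits B1=T, B1=F, B2=T, B2=F, B3=F, B4=S, B5=F, B6=S, B7=T, B8=E
test 2 (k=5, u=2, w=0) hits B1=T, B1=F, B2=T, B2=F, B3=F, B4=S, B5=F, B6=E, B7=T, B8=E
test 3 (k=5, u=1, w=1) hits B1=T, B1=F, B2=T, B2=F, B3=F, B4=S, B5=F, B6=S, B7=T, B8=E
test 4 (k=5, u=2, w=4) hits B1=T, B1=F, B2=T, B2=F, B3=F, B4=S, B5=F, B6=S, B7=T, B8=E
test 5 (k=3, u=0, w=4) hits B1=T, B1=F, B2=T, B2=F, B3=F, B4=E, B5=F, B6=S, B7=T, B8=S
test 6 (k=5, u=2, w=3) hits B1=T, B1=F, B2=T, B2=F, B3=F, B4=S, B5=F, B6=S, B7=T, B8=E
together the pool reaches 13 outcomes: B1=T, B1=F, B2=T, B2=F, B3=F, B4=S, B4=E, B5=F, B6=S, B6=E, B7=T, B8=S, B8=E
no size-1 subset reaches all 13 outcomes (best union: 10/13)
inputs {2, 5} (size 2) cover everything; no size-2 subset with a lexicographically smaller index list covers all 13

Answer: 2, 5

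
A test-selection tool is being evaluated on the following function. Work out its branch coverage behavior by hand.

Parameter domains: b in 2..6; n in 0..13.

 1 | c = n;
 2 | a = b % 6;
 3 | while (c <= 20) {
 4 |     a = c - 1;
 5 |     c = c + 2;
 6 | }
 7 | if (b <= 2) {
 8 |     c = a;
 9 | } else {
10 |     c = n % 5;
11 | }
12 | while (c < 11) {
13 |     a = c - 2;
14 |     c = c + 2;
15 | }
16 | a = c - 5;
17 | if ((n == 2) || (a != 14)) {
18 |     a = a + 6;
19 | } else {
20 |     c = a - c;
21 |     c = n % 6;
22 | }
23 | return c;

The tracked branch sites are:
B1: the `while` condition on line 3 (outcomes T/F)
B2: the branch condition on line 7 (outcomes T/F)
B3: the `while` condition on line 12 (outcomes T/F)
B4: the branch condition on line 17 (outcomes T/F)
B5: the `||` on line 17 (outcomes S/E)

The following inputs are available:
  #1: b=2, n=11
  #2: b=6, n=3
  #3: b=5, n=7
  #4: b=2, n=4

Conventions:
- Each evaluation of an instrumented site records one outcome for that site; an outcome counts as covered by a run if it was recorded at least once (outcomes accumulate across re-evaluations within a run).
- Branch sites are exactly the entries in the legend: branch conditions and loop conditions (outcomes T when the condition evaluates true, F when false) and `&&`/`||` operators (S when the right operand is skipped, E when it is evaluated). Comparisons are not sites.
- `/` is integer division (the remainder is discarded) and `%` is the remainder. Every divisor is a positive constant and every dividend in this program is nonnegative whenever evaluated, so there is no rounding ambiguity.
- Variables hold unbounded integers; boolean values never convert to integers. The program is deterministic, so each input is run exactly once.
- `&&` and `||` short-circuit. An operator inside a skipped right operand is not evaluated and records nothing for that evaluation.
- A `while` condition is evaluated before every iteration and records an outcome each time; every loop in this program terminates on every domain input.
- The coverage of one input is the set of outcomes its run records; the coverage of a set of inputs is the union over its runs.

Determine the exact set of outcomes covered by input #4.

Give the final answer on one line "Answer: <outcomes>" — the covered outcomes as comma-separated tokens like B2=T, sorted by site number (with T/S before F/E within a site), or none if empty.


Simulating input #4 (b=2, n=4) step by step:
  B1->T, B1->T, B1->T, B1->T, B1->T, B1->T, B1->T, B1->T, B1->T, B1->F
  B2->T, B3->F, B5->E, B4->F
deduplicating events, the covered set is: B1=T, B1=F, B2=T, B3=F, B4=F, B5=E
Answer: B1=T, B1=F, B2=T, B3=F, B4=F, B5=E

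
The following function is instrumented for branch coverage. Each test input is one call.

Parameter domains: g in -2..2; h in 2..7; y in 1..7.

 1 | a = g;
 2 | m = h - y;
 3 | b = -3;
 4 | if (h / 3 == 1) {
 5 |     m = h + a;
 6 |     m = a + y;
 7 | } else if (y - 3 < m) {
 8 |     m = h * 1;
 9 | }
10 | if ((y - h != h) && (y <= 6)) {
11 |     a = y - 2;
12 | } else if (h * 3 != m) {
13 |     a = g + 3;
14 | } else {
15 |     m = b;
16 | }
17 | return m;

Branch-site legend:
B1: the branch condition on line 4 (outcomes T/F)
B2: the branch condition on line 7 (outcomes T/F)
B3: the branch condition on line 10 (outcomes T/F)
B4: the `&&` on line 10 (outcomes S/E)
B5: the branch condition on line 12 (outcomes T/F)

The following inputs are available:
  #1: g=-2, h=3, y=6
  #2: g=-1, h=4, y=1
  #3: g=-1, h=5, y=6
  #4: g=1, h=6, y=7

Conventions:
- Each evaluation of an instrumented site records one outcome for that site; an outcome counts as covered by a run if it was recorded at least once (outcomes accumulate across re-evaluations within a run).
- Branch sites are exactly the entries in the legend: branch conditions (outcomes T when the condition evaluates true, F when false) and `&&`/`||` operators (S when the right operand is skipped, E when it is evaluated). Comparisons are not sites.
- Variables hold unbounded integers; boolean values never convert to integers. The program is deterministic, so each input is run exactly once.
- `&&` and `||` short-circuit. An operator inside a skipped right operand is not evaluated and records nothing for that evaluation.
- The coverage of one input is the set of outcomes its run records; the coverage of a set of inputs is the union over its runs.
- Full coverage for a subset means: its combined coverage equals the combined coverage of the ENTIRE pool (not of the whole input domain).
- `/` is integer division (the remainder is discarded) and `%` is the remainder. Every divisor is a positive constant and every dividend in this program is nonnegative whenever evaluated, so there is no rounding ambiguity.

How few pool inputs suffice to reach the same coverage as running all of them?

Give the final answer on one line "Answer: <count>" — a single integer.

input #1 (g=-2, h=3, y=6): events B1->T, B4->S, B3->F, B5->T; covers B1=T, B3=F, B4=S, B5=T
input #2 (g=-1, h=4, y=1): events B1->T, B4->E, B3->T; covers B1=T, B3=T, B4=E
input #3 (g=-1, h=5, y=6): events B1->T, B4->E, B3->T; covers B1=T, B3=T, B4=E
input #4 (g=1, h=6, y=7): events B1->F, B2->F, B4->E, B3->F, B5->T; covers B1=F, B2=F, B3=F, B4=E, B5=T
the full pool covers 8 outcomes: B1=T, B1=F, B2=F, B3=T, B3=F, B4=S, B4=E, B5=T
checked all size-1 subsets: none covers 8 outcomes (max 5/8)
checked all size-2 subsets: none covers 8 outcomes (max 7/8)
at size 3, {1, 2, 4} reaches all 8 outcomes; every lexicographically earlier size-3 subset fails

Answer: 3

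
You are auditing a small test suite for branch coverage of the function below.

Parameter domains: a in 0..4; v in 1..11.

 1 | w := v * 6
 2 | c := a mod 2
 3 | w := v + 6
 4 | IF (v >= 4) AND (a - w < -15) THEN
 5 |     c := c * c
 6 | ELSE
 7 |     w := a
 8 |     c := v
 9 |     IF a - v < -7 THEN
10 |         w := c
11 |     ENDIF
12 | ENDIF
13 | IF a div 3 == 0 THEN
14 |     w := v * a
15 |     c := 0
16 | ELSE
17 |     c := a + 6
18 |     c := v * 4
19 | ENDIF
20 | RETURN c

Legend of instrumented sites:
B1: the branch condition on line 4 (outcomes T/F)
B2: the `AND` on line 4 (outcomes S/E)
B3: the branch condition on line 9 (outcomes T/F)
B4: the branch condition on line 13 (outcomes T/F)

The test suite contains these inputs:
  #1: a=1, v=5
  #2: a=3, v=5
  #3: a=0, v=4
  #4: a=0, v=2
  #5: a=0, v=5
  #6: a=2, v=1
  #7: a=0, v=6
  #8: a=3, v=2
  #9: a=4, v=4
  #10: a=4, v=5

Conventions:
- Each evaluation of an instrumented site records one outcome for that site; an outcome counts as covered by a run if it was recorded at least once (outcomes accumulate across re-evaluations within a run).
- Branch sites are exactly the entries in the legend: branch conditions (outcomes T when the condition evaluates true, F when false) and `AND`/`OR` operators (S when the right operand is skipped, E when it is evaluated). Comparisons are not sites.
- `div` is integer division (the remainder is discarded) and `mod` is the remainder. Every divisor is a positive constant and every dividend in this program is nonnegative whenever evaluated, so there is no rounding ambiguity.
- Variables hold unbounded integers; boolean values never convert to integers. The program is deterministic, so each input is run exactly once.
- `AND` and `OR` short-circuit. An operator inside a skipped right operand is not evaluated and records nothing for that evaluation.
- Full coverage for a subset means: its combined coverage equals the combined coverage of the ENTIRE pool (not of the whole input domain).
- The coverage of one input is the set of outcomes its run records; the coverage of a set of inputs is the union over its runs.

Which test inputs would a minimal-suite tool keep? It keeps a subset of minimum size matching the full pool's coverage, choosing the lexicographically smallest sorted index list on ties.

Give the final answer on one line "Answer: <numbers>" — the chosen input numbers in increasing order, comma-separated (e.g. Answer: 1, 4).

input #1, a=1, v=5: events B2->E, B1->F, B3->F, B4->T; outcomes B1=F, B2=E, B3=F, B4=T
input #2, a=3, v=5: events B2->E, B1->F, B3->F, B4->F; outcomes B1=F, B2=E, B3=F, B4=F
input #3, a=0, v=4: events B2->E, B1->F, B3->F, B4->T; outcomes B1=F, B2=E, B3=F, B4=T
input #4, a=0, v=2: events B2->S, B1->F, B3->F, B4->T; outcomes B1=F, B2=S, B3=F, B4=T
input #5, a=0, v=5: events B2->E, B1->F, B3->F, B4->T; outcomes B1=F, B2=E, B3=F, B4=T
input #6, a=2, v=1: events B2->S, B1->F, B3->F, B4->T; outcomes B1=F, B2=S, B3=F, B4=T
input #7, a=0, v=6: events B2->E, B1->F, B3->F, B4->T; outcomes B1=F, B2=E, B3=F, B4=T
input #8, a=3, v=2: events B2->S, B1->F, B3->F, B4->F; outcomes B1=F, B2=S, B3=F, B4=F
input #9, a=4, v=4: events B2->E, B1->F, B3->F, B4->F; outcomes B1=F, B2=E, B3=F, B4=F
input #10, a=4, v=5: events B2->E, B1->F, B3->F, B4->F; outcomes B1=F, B2=E, B3=F, B4=F
the full pool covers 6 outcomes: B1=F, B2=S, B2=E, B3=F, B4=T, B4=F
size 1 is not enough: best union over all size-1 subsets is 4/6
at size 2, {1, 8} reaches all 6 outcomes; every lexicographically earlier size-2 subset fails

Answer: 1, 8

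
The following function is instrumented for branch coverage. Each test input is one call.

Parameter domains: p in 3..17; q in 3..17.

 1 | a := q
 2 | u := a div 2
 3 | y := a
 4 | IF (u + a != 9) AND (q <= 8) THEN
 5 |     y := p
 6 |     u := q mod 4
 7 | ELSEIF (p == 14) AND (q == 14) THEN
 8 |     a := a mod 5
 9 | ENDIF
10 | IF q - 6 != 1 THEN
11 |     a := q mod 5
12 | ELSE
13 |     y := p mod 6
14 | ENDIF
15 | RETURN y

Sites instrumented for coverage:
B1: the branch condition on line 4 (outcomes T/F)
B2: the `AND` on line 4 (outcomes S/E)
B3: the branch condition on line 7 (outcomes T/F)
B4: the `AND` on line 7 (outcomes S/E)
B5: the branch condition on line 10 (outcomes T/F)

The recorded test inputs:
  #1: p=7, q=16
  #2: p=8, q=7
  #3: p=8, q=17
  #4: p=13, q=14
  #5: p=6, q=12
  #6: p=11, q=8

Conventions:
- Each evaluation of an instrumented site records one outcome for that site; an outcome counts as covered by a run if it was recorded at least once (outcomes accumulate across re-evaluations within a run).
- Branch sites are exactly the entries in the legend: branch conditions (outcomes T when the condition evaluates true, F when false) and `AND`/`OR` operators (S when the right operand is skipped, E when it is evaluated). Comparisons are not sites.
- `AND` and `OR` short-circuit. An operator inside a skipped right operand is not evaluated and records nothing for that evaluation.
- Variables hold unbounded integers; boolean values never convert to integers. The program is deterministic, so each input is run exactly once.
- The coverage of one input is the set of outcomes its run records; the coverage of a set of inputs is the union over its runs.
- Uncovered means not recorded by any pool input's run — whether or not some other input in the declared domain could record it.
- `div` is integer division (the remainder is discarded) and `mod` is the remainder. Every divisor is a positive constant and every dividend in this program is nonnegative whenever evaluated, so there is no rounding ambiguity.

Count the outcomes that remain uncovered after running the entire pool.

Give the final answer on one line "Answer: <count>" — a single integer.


input #1 (p=7, q=16): events B2->E, B1->F, B4->S, B3->F, B5->T; covers B1=F, B2=E, B3=F, B4=S, B5=T
input #2 (p=8, q=7): events B2->E, B1->T, B5->F; covers B1=T, B2=E, B5=F
input #3 (p=8, q=17): events B2->E, B1->F, B4->S, B3->F, B5->T; covers B1=F, B2=E, B3=F, B4=S, B5=T
input #4 (p=13, q=14): events B2->E, B1->F, B4->S, B3->F, B5->T; covers B1=F, B2=E, B3=F, B4=S, B5=T
input #5 (p=6, q=12): events B2->E, B1->F, B4->S, B3->F, B5->T; covers B1=F, B2=E, B3=F, B4=S, B5=T
input #6 (p=11, q=8): events B2->E, B1->T, B5->T; covers B1=T, B2=E, B5=T
union over the pool: B1=T, B1=F, B2=E, B3=F, B4=S, B5=T, B5=F
uncovered (3 of 10): B2=S, B3=T, B4=E
Answer: 3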